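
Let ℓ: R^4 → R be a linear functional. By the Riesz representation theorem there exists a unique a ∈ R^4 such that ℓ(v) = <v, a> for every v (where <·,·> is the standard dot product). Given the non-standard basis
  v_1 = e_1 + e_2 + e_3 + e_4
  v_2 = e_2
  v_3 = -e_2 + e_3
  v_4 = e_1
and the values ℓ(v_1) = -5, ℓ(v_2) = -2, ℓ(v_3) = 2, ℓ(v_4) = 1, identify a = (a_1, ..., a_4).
a = (1, -2, 0, -4)

Write a = (a_1, ..., a_4) in the standard basis. For each basis vector v_i, ℓ(v_i) = <v_i, a> is a linear equation in the a_j's. Collect the n equations into a matrix system V a = ℓ, where row i of V is v_i (expressed in the standard basis). Since V is invertible (lower-triangular with 1s on the diagonal, up to permutation), solve by back-substitution:
  V =
[[1, 1, 1, 1],
 [0, 1, 0, 0],
 [0, -1, 1, 0],
 [1, 0, 0, 0]]
  V a = (-5, -2, 2, 1)
Solving gives a = (1, -2, 0, -4).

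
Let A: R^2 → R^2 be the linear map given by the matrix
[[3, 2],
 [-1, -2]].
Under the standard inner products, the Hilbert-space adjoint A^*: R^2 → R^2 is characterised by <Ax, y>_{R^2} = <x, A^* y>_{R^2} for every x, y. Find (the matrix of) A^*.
A^* = A^T =
[[3, -1],
 [2, -2]]

For real matrices with standard dot products, the defining identity <Ax, y> = <x, A^* y> gives (Ax)^T y = x^T (A^*) y, i.e. x^T A^T y = x^T (A^*) y. Since this holds for all x, y, we must have A^* = A^T. Therefore
A^* =
[[3, -1],
 [2, -2]].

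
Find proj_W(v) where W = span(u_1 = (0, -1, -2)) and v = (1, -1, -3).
proj_W(v) = (0, -7/5, -14/5)

Set up U = [u_1 | ... | u_1] ∈ R^(3×1). The projector onto W = col(U) is P = U (U^T U)^(-1) U^T.
Compute U^T U =
  [5],
and U^T v = (7).
Solve U^T U · c = U^T v for the coefficients: c = (7/5). The projection is proj_W(v) = U c.
Check: (v - proj_W(v)) · u_1 = 0  (should be 0).
Result: proj_W(v) = (0, -7/5, -14/5).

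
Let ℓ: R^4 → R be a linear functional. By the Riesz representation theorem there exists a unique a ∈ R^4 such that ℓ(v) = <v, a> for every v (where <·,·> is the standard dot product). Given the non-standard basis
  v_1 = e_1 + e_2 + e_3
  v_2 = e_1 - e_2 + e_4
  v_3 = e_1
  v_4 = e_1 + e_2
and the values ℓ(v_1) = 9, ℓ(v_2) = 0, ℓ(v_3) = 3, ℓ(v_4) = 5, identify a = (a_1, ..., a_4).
a = (3, 2, 4, -1)

Write a = (a_1, ..., a_4) in the standard basis. For each basis vector v_i, ℓ(v_i) = <v_i, a> is a linear equation in the a_j's. Collect the n equations into a matrix system V a = ℓ, where row i of V is v_i (expressed in the standard basis). Since V is invertible (lower-triangular with 1s on the diagonal, up to permutation), solve by back-substitution:
  V =
[[1, 1, 1, 0],
 [1, -1, 0, 1],
 [1, 0, 0, 0],
 [1, 1, 0, 0]]
  V a = (9, 0, 3, 5)
Solving gives a = (3, 2, 4, -1).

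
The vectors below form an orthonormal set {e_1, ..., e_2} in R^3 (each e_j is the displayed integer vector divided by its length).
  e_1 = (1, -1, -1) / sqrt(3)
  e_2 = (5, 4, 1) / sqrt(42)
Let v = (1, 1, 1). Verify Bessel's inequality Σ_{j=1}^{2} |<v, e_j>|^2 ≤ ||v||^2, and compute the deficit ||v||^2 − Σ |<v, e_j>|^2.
Σ |<v, e_j>|^2 = 19/7; ||v||^2 = 3; deficit = 2/7

Write each e_j = u_j / sqrt(<u_j, u_j>) where u_j is the displayed integer vector. Then <v, e_j> = <v, u_j> / sqrt(<u_j, u_j>), so |<v, e_j>|^2 = <v, u_j>^2 / <u_j, u_j>.
Coefficients: <v, e_1> = -1/sqrt(3), <v, e_2> = 10/sqrt(42).
Square and sum: Σ |<v, e_j>|^2 = 19/7.
Compute ||v||^2 = v·v = 3.
Deficit = 3 − 19/7 = 2/7 ≥ 0, confirming Bessel's inequality. (The deficit equals ||v − Σ <v,e_j> e_j||^2, the squared distance from v to span{e_j}.)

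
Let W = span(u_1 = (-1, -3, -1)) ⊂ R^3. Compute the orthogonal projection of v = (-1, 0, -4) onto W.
proj_W(v) = (-5/11, -15/11, -5/11)

Set up U = [u_1 | ... | u_1] ∈ R^(3×1). The projector onto W = col(U) is P = U (U^T U)^(-1) U^T.
Compute U^T U =
  [11],
and U^T v = (5).
Solve U^T U · c = U^T v for the coefficients: c = (5/11). The projection is proj_W(v) = U c.
Check: (v - proj_W(v)) · u_1 = 0  (should be 0).
Result: proj_W(v) = (-5/11, -15/11, -5/11).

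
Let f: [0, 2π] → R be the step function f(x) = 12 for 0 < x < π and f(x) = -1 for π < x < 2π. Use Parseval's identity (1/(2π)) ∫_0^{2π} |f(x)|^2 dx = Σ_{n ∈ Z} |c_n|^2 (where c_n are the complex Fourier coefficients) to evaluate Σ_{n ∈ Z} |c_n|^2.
Σ |c_n|^2 = 145/2

Parseval equates the L^2 energy of f (normalised by 1/(2π)) with the ℓ^2 sum of its Fourier coefficients: (1/(2π)) ∫_0^{2π} |f|^2 = Σ |c_n|^2.
Compute the left side: (1/(2π)) [∫_0^π 12^2 dx + ∫_π^{2π} (-1)^2 dx] = (1/(2π)) · (144π + 1π) = (144 + 1)/2 = 145/2.
So Σ_{n ∈ Z} |c_n|^2 = 145/2.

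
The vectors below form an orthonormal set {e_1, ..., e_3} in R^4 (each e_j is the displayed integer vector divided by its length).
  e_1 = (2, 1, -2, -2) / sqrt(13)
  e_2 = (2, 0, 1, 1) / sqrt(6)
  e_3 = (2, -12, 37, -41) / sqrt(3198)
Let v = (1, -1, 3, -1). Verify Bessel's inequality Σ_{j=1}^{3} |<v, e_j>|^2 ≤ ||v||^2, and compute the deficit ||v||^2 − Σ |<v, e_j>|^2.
Σ |<v, e_j>|^2 = 491/41; ||v||^2 = 12; deficit = 1/41

Write each e_j = u_j / sqrt(<u_j, u_j>) where u_j is the displayed integer vector. Then <v, e_j> = <v, u_j> / sqrt(<u_j, u_j>), so |<v, e_j>|^2 = <v, u_j>^2 / <u_j, u_j>.
Coefficients: <v, e_1> = -3/sqrt(13), <v, e_2> = 4/sqrt(6), <v, e_3> = 166/sqrt(3198).
Square and sum: Σ |<v, e_j>|^2 = 491/41.
Compute ||v||^2 = v·v = 12.
Deficit = 12 − 491/41 = 1/41 ≥ 0, confirming Bessel's inequality. (The deficit equals ||v − Σ <v,e_j> e_j||^2, the squared distance from v to span{e_j}.)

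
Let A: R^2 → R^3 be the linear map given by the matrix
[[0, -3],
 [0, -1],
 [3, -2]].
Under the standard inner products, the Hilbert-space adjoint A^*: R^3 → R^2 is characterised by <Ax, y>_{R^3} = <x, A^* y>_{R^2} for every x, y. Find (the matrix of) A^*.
A^* = A^T =
[[0, 0, 3],
 [-3, -1, -2]]

For real matrices with standard dot products, the defining identity <Ax, y> = <x, A^* y> gives (Ax)^T y = x^T (A^*) y, i.e. x^T A^T y = x^T (A^*) y. Since this holds for all x, y, we must have A^* = A^T. Therefore
A^* =
[[0, 0, 3],
 [-3, -1, -2]].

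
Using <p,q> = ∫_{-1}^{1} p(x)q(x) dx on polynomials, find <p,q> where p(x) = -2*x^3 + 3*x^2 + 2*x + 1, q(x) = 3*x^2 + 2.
<p,q> = 68/5

Expand the product: p(x)·q(x) = -6*x^5 + 9*x^4 + 2*x^3 + 9*x^2 + 4*x + 2.
∫_{-1}^{1} of each monomial x^k gives [2/(k+1) if k even, 0 if k odd]. Integrating term-by-term (or equivalently evaluating the antiderivative F(x) = -x^6 + 9*x^5/5 + x^4/2 + 3*x^3 + 2*x^2 + 2*x at the endpoints):
  F(1) − F(−1) = 83/10 − (-53/10) = 68/5.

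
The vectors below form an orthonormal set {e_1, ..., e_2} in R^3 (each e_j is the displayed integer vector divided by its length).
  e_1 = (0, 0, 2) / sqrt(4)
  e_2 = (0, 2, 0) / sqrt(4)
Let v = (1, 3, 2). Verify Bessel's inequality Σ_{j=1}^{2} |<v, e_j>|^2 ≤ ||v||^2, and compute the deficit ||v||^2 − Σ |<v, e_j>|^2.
Σ |<v, e_j>|^2 = 13; ||v||^2 = 14; deficit = 1

Write each e_j = u_j / sqrt(<u_j, u_j>) where u_j is the displayed integer vector. Then <v, e_j> = <v, u_j> / sqrt(<u_j, u_j>), so |<v, e_j>|^2 = <v, u_j>^2 / <u_j, u_j>.
Coefficients: <v, e_1> = 4/sqrt(4), <v, e_2> = 6/sqrt(4).
Square and sum: Σ |<v, e_j>|^2 = 13.
Compute ||v||^2 = v·v = 14.
Deficit = 14 − 13 = 1 ≥ 0, confirming Bessel's inequality. (The deficit equals ||v − Σ <v,e_j> e_j||^2, the squared distance from v to span{e_j}.)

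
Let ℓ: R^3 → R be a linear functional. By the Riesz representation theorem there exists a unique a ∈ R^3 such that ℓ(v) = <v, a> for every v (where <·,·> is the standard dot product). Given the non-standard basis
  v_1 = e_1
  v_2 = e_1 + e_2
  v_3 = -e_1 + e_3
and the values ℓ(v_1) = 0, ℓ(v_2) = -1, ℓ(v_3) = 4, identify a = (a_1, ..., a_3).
a = (0, -1, 4)

Write a = (a_1, ..., a_3) in the standard basis. For each basis vector v_i, ℓ(v_i) = <v_i, a> is a linear equation in the a_j's. Collect the n equations into a matrix system V a = ℓ, where row i of V is v_i (expressed in the standard basis). Since V is invertible (lower-triangular with 1s on the diagonal, up to permutation), solve by back-substitution:
  V =
[[1, 0, 0],
 [1, 1, 0],
 [-1, 0, 1]]
  V a = (0, -1, 4)
Solving gives a = (0, -1, 4).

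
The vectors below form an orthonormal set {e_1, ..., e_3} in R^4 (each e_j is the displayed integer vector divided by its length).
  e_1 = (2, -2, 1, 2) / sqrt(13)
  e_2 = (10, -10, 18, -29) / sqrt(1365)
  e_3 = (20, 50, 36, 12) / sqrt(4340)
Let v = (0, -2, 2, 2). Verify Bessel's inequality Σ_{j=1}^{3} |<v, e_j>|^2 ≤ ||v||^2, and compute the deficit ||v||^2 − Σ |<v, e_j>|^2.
Σ |<v, e_j>|^2 = 716/93; ||v||^2 = 12; deficit = 400/93

Write each e_j = u_j / sqrt(<u_j, u_j>) where u_j is the displayed integer vector. Then <v, e_j> = <v, u_j> / sqrt(<u_j, u_j>), so |<v, e_j>|^2 = <v, u_j>^2 / <u_j, u_j>.
Coefficients: <v, e_1> = 10/sqrt(13), <v, e_2> = -2/sqrt(1365), <v, e_3> = -4/sqrt(4340).
Square and sum: Σ |<v, e_j>|^2 = 716/93.
Compute ||v||^2 = v·v = 12.
Deficit = 12 − 716/93 = 400/93 ≥ 0, confirming Bessel's inequality. (The deficit equals ||v − Σ <v,e_j> e_j||^2, the squared distance from v to span{e_j}.)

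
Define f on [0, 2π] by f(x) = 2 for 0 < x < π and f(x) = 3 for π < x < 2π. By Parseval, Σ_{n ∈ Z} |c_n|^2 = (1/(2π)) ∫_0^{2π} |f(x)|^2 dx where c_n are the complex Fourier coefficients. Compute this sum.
Σ |c_n|^2 = 13/2

Parseval equates the L^2 energy of f (normalised by 1/(2π)) with the ℓ^2 sum of its Fourier coefficients: (1/(2π)) ∫_0^{2π} |f|^2 = Σ |c_n|^2.
Compute the left side: (1/(2π)) [∫_0^π 2^2 dx + ∫_π^{2π} 3^2 dx] = (1/(2π)) · (4π + 9π) = (4 + 9)/2 = 13/2.
So Σ_{n ∈ Z} |c_n|^2 = 13/2.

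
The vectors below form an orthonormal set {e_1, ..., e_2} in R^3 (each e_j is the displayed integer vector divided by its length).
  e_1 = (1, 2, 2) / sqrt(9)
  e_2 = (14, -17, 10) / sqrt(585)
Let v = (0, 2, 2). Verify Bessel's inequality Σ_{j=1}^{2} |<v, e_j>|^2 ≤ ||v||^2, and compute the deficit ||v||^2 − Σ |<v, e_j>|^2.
Σ |<v, e_j>|^2 = 484/65; ||v||^2 = 8; deficit = 36/65

Write each e_j = u_j / sqrt(<u_j, u_j>) where u_j is the displayed integer vector. Then <v, e_j> = <v, u_j> / sqrt(<u_j, u_j>), so |<v, e_j>|^2 = <v, u_j>^2 / <u_j, u_j>.
Coefficients: <v, e_1> = 8/sqrt(9), <v, e_2> = -14/sqrt(585).
Square and sum: Σ |<v, e_j>|^2 = 484/65.
Compute ||v||^2 = v·v = 8.
Deficit = 8 − 484/65 = 36/65 ≥ 0, confirming Bessel's inequality. (The deficit equals ||v − Σ <v,e_j> e_j||^2, the squared distance from v to span{e_j}.)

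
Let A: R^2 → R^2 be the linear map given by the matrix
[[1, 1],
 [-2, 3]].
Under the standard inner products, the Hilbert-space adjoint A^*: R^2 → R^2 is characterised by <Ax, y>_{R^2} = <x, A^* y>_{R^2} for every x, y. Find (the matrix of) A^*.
A^* = A^T =
[[1, -2],
 [1, 3]]

For real matrices with standard dot products, the defining identity <Ax, y> = <x, A^* y> gives (Ax)^T y = x^T (A^*) y, i.e. x^T A^T y = x^T (A^*) y. Since this holds for all x, y, we must have A^* = A^T. Therefore
A^* =
[[1, -2],
 [1, 3]].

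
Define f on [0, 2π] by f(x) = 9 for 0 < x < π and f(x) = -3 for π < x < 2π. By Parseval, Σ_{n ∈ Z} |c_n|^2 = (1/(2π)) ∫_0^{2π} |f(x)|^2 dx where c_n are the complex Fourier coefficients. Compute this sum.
Σ |c_n|^2 = 45

Parseval equates the L^2 energy of f (normalised by 1/(2π)) with the ℓ^2 sum of its Fourier coefficients: (1/(2π)) ∫_0^{2π} |f|^2 = Σ |c_n|^2.
Compute the left side: (1/(2π)) [∫_0^π 9^2 dx + ∫_π^{2π} (-3)^2 dx] = (1/(2π)) · (81π + 9π) = (81 + 9)/2 = 45.
So Σ_{n ∈ Z} |c_n|^2 = 45.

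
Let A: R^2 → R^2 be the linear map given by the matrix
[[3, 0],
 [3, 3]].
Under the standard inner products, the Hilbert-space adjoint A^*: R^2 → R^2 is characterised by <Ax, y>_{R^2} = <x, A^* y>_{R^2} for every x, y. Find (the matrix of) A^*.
A^* = A^T =
[[3, 3],
 [0, 3]]

For real matrices with standard dot products, the defining identity <Ax, y> = <x, A^* y> gives (Ax)^T y = x^T (A^*) y, i.e. x^T A^T y = x^T (A^*) y. Since this holds for all x, y, we must have A^* = A^T. Therefore
A^* =
[[3, 3],
 [0, 3]].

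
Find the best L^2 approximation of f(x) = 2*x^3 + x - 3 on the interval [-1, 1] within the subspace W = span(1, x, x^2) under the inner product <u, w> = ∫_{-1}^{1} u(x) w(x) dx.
g(x) = 11*x/5 - 3

The best approximation g ∈ W is the orthogonal projection of f onto W. Writing g = a_0 + a_1 x + a_2 x^2, the coefficients solve the normal equations G · a = b where
  G_{ij} = <φ_i, φ_j> and b_i = <f, φ_i>, with φ_0 = 1, φ_1 = x, φ_2 = x^2.
G =
  [2, 0, 2/3]
  [0, 2/3, 0]
  [2/3, 0, 2/5],
b = (-6, 22/15, -2).
Solving gives a_0 = -3, a_1 = 11/5, a_2 = 0, so
  g(x) = 11*x/5 - 3.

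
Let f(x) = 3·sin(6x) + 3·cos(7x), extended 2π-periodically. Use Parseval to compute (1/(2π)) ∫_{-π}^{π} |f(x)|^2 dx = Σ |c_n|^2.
Σ |c_n|^2 = 9

Expand |f|^2 and use orthogonality of {sin(nx), cos(mx)} on [-π, π]:
  ∫_{-π}^{π} sin(nx)^2 dx = π, ∫ cos(mx)^2 dx = π, and cross terms integrate to 0.
So ∫_{-π}^{π} f(x)^2 dx = 3^2 · π + 3^2 · π = (9 + 9)π.
Divide by 2π: (9 + 9)/2 = 9.
By Parseval, this equals Σ |c_n|^2.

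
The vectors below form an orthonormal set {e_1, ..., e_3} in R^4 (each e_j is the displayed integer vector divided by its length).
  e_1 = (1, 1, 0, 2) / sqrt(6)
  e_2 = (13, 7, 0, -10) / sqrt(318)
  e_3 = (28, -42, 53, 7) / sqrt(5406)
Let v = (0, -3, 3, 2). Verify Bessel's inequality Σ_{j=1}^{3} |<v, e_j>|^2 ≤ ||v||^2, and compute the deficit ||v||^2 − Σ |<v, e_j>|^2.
Σ |<v, e_j>|^2 = 2243/102; ||v||^2 = 22; deficit = 1/102

Write each e_j = u_j / sqrt(<u_j, u_j>) where u_j is the displayed integer vector. Then <v, e_j> = <v, u_j> / sqrt(<u_j, u_j>), so |<v, e_j>|^2 = <v, u_j>^2 / <u_j, u_j>.
Coefficients: <v, e_1> = 1/sqrt(6), <v, e_2> = -41/sqrt(318), <v, e_3> = 299/sqrt(5406).
Square and sum: Σ |<v, e_j>|^2 = 2243/102.
Compute ||v||^2 = v·v = 22.
Deficit = 22 − 2243/102 = 1/102 ≥ 0, confirming Bessel's inequality. (The deficit equals ||v − Σ <v,e_j> e_j||^2, the squared distance from v to span{e_j}.)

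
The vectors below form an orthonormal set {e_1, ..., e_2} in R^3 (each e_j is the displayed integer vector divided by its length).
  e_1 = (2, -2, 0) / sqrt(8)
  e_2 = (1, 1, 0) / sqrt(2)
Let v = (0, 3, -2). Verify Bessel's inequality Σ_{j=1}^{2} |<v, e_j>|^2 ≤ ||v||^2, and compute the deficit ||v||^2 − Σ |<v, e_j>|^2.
Σ |<v, e_j>|^2 = 9; ||v||^2 = 13; deficit = 4

Write each e_j = u_j / sqrt(<u_j, u_j>) where u_j is the displayed integer vector. Then <v, e_j> = <v, u_j> / sqrt(<u_j, u_j>), so |<v, e_j>|^2 = <v, u_j>^2 / <u_j, u_j>.
Coefficients: <v, e_1> = -6/sqrt(8), <v, e_2> = 3/sqrt(2).
Square and sum: Σ |<v, e_j>|^2 = 9.
Compute ||v||^2 = v·v = 13.
Deficit = 13 − 9 = 4 ≥ 0, confirming Bessel's inequality. (The deficit equals ||v − Σ <v,e_j> e_j||^2, the squared distance from v to span{e_j}.)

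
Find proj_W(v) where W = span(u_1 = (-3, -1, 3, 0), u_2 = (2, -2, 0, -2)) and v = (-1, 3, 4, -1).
proj_W(v) = (-123/53, 3/53, 90/53, 33/53)

Set up U = [u_1 | ... | u_2] ∈ R^(4×2). The projector onto W = col(U) is P = U (U^T U)^(-1) U^T.
Compute U^T U =
  [19, -4]
  [-4, 12],
and U^T v = (12, -6).
Solve U^T U · c = U^T v for the coefficients: c = (30/53, -33/106). The projection is proj_W(v) = U c.
Check: (v - proj_W(v)) · u_1 = 0  (should be 0).
Check: (v - proj_W(v)) · u_2 = 0  (should be 0).
Result: proj_W(v) = (-123/53, 3/53, 90/53, 33/53).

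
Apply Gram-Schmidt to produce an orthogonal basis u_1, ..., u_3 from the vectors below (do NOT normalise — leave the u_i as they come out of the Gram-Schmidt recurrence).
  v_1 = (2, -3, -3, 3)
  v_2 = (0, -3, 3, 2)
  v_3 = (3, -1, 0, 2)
Orthogonal basis:
  u_1 = (2, -3, -3, 3)
  u_2 = (-12/31, -75/31, 111/31, 44/31)
  u_3 = (681/323, 599/646, 483/646, 87/323)

Apply the Gram-Schmidt recurrence
  u_1 = v_1
  u_i = v_i − Σ_{j<i} ((v_i · u_j) / (u_j · u_j)) · u_j.

Step by step this gives:
  u_1 = (2, -3, -3, 3)
  u_2 = (-12/31, -75/31, 111/31, 44/31)
  u_3 = (681/323, 599/646, 483/646, 87/323)

Orthogonality check:
  u_2 · u_1 = 0 (should be 0)
  u_3 · u_1 = 0 (should be 0)
  u_3 · u_2 = 0 (should be 0)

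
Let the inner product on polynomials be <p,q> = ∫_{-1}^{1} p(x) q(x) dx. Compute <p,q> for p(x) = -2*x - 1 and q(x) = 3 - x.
<p,q> = -14/3

Expand the product: p(x)·q(x) = 2*x^2 - 5*x - 3.
∫_{-1}^{1} of each monomial x^k gives [2/(k+1) if k even, 0 if k odd]. Integrating term-by-term (or equivalently evaluating the antiderivative F(x) = 2*x^3/3 - 5*x^2/2 - 3*x at the endpoints):
  F(1) − F(−1) = -29/6 − (-1/6) = -14/3.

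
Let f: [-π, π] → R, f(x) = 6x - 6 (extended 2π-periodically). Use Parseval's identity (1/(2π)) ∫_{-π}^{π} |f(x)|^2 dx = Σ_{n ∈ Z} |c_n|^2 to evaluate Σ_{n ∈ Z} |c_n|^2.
Σ |c_n|^2 = 12π^2 + 36

Expand and integrate term by term over [-π, π]:
  ∫ (6x)^2 dx = 36·(2π^3/3); ∫ 2·6·(-6)·x dx = 0 (odd integrand); ∫ (-6)^2 dx = 36·2π.
So (1/(2π)) ∫_{-π}^{π} (6x - 6)^2 dx = 36π^2/3 + 36 = 12π^2 + 36.
Parseval ⇒ Σ |c_n|^2 = 12π^2 + 36.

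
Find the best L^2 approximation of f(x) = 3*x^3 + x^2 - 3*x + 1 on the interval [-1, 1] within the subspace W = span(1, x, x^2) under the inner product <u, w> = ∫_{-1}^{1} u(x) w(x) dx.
g(x) = x^2 - 6*x/5 + 1

The best approximation g ∈ W is the orthogonal projection of f onto W. Writing g = a_0 + a_1 x + a_2 x^2, the coefficients solve the normal equations G · a = b where
  G_{ij} = <φ_i, φ_j> and b_i = <f, φ_i>, with φ_0 = 1, φ_1 = x, φ_2 = x^2.
G =
  [2, 0, 2/3]
  [0, 2/3, 0]
  [2/3, 0, 2/5],
b = (8/3, -4/5, 16/15).
Solving gives a_0 = 1, a_1 = -6/5, a_2 = 1, so
  g(x) = x^2 - 6*x/5 + 1.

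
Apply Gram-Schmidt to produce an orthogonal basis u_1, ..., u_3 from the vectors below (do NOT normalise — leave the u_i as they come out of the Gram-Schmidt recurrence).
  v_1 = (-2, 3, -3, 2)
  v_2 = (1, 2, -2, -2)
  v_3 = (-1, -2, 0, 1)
Orthogonal basis:
  u_1 = (-2, 3, -3, 2)
  u_2 = (19/13, 17/13, -17/13, -32/13)
  u_3 = (-50/151, -156/151, -146/151, -35/151)

Apply the Gram-Schmidt recurrence
  u_1 = v_1
  u_i = v_i − Σ_{j<i} ((v_i · u_j) / (u_j · u_j)) · u_j.

Step by step this gives:
  u_1 = (-2, 3, -3, 2)
  u_2 = (19/13, 17/13, -17/13, -32/13)
  u_3 = (-50/151, -156/151, -146/151, -35/151)

Orthogonality check:
  u_2 · u_1 = 0 (should be 0)
  u_3 · u_1 = 0 (should be 0)
  u_3 · u_2 = 0 (should be 0)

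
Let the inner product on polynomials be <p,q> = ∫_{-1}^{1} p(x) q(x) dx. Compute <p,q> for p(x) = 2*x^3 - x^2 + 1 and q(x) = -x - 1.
<p,q> = -32/15

Expand the product: p(x)·q(x) = -2*x^4 - x^3 + x^2 - x - 1.
∫_{-1}^{1} of each monomial x^k gives [2/(k+1) if k even, 0 if k odd]. Integrating term-by-term (or equivalently evaluating the antiderivative F(x) = -2*x^5/5 - x^4/4 + x^3/3 - x^2/2 - x at the endpoints):
  F(1) − F(−1) = -109/60 − (19/60) = -32/15.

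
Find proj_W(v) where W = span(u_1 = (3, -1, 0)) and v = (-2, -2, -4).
proj_W(v) = (-6/5, 2/5, 0)

Set up U = [u_1 | ... | u_1] ∈ R^(3×1). The projector onto W = col(U) is P = U (U^T U)^(-1) U^T.
Compute U^T U =
  [10],
and U^T v = (-4).
Solve U^T U · c = U^T v for the coefficients: c = (-2/5). The projection is proj_W(v) = U c.
Check: (v - proj_W(v)) · u_1 = 0  (should be 0).
Result: proj_W(v) = (-6/5, 2/5, 0).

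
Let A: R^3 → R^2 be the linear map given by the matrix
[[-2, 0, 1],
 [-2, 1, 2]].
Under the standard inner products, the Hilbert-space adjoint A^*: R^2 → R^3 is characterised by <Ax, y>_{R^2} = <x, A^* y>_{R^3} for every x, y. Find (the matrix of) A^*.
A^* = A^T =
[[-2, -2],
 [0, 1],
 [1, 2]]

For real matrices with standard dot products, the defining identity <Ax, y> = <x, A^* y> gives (Ax)^T y = x^T (A^*) y, i.e. x^T A^T y = x^T (A^*) y. Since this holds for all x, y, we must have A^* = A^T. Therefore
A^* =
[[-2, -2],
 [0, 1],
 [1, 2]].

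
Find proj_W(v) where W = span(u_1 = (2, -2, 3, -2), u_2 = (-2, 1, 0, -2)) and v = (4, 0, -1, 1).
proj_W(v) = (422/185, -218/185, 21/185, 394/185)

Set up U = [u_1 | ... | u_2] ∈ R^(4×2). The projector onto W = col(U) is P = U (U^T U)^(-1) U^T.
Compute U^T U =
  [21, -2]
  [-2, 9],
and U^T v = (3, -10).
Solve U^T U · c = U^T v for the coefficients: c = (7/185, -204/185). The projection is proj_W(v) = U c.
Check: (v - proj_W(v)) · u_1 = 0  (should be 0).
Check: (v - proj_W(v)) · u_2 = 0  (should be 0).
Result: proj_W(v) = (422/185, -218/185, 21/185, 394/185).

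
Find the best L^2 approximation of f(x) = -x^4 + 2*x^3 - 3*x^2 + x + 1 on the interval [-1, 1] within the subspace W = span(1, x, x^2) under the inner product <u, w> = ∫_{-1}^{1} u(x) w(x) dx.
g(x) = -27*x^2/7 + 11*x/5 + 38/35

The best approximation g ∈ W is the orthogonal projection of f onto W. Writing g = a_0 + a_1 x + a_2 x^2, the coefficients solve the normal equations G · a = b where
  G_{ij} = <φ_i, φ_j> and b_i = <f, φ_i>, with φ_0 = 1, φ_1 = x, φ_2 = x^2.
G =
  [2, 0, 2/3]
  [0, 2/3, 0]
  [2/3, 0, 2/5],
b = (-2/5, 22/15, -86/105).
Solving gives a_0 = 38/35, a_1 = 11/5, a_2 = -27/7, so
  g(x) = -27*x^2/7 + 11*x/5 + 38/35.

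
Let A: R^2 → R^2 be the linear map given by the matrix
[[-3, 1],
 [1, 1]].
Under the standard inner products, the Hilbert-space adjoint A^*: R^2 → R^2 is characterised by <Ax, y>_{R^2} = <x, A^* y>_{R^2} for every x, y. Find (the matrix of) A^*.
A^* = A^T =
[[-3, 1],
 [1, 1]]

For real matrices with standard dot products, the defining identity <Ax, y> = <x, A^* y> gives (Ax)^T y = x^T (A^*) y, i.e. x^T A^T y = x^T (A^*) y. Since this holds for all x, y, we must have A^* = A^T. Therefore
A^* =
[[-3, 1],
 [1, 1]].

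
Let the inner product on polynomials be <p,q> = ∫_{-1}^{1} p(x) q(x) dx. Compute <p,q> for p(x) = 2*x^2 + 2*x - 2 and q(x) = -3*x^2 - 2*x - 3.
<p,q> = 104/15

Expand the product: p(x)·q(x) = -6*x^4 - 10*x^3 - 4*x^2 - 2*x + 6.
∫_{-1}^{1} of each monomial x^k gives [2/(k+1) if k even, 0 if k odd]. Integrating term-by-term (or equivalently evaluating the antiderivative F(x) = -6*x^5/5 - 5*x^4/2 - 4*x^3/3 - x^2 + 6*x at the endpoints):
  F(1) − F(−1) = -1/30 − (-209/30) = 104/15.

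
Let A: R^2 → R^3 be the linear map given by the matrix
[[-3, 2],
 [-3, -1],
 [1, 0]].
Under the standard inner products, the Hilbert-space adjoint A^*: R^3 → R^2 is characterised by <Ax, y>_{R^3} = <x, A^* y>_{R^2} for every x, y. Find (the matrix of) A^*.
A^* = A^T =
[[-3, -3, 1],
 [2, -1, 0]]

For real matrices with standard dot products, the defining identity <Ax, y> = <x, A^* y> gives (Ax)^T y = x^T (A^*) y, i.e. x^T A^T y = x^T (A^*) y. Since this holds for all x, y, we must have A^* = A^T. Therefore
A^* =
[[-3, -3, 1],
 [2, -1, 0]].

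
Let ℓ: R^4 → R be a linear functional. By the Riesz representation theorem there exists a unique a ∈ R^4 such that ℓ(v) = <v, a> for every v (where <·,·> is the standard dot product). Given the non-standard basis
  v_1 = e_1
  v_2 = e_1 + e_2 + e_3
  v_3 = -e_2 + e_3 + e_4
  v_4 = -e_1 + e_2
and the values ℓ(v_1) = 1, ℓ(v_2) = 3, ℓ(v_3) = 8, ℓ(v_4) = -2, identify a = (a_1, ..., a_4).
a = (1, -1, 3, 4)

Write a = (a_1, ..., a_4) in the standard basis. For each basis vector v_i, ℓ(v_i) = <v_i, a> is a linear equation in the a_j's. Collect the n equations into a matrix system V a = ℓ, where row i of V is v_i (expressed in the standard basis). Since V is invertible (lower-triangular with 1s on the diagonal, up to permutation), solve by back-substitution:
  V =
[[1, 0, 0, 0],
 [1, 1, 1, 0],
 [0, -1, 1, 1],
 [-1, 1, 0, 0]]
  V a = (1, 3, 8, -2)
Solving gives a = (1, -1, 3, 4).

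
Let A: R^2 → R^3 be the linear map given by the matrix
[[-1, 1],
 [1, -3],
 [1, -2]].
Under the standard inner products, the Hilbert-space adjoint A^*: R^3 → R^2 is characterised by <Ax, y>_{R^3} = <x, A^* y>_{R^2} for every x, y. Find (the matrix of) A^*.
A^* = A^T =
[[-1, 1, 1],
 [1, -3, -2]]

For real matrices with standard dot products, the defining identity <Ax, y> = <x, A^* y> gives (Ax)^T y = x^T (A^*) y, i.e. x^T A^T y = x^T (A^*) y. Since this holds for all x, y, we must have A^* = A^T. Therefore
A^* =
[[-1, 1, 1],
 [1, -3, -2]].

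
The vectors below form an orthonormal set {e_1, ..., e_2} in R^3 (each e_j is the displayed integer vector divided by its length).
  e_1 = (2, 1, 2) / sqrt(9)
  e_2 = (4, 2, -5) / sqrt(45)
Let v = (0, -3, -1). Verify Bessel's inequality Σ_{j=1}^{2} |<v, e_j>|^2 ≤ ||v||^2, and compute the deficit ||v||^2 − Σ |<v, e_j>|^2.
Σ |<v, e_j>|^2 = 14/5; ||v||^2 = 10; deficit = 36/5

Write each e_j = u_j / sqrt(<u_j, u_j>) where u_j is the displayed integer vector. Then <v, e_j> = <v, u_j> / sqrt(<u_j, u_j>), so |<v, e_j>|^2 = <v, u_j>^2 / <u_j, u_j>.
Coefficients: <v, e_1> = -5/sqrt(9), <v, e_2> = -1/sqrt(45).
Square and sum: Σ |<v, e_j>|^2 = 14/5.
Compute ||v||^2 = v·v = 10.
Deficit = 10 − 14/5 = 36/5 ≥ 0, confirming Bessel's inequality. (The deficit equals ||v − Σ <v,e_j> e_j||^2, the squared distance from v to span{e_j}.)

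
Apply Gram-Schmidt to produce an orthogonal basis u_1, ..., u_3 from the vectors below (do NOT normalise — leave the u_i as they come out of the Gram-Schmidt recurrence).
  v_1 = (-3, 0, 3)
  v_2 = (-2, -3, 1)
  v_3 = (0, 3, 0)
Orthogonal basis:
  u_1 = (-3, 0, 3)
  u_2 = (-1/2, -3, -1/2)
  u_3 = (-9/19, 3/19, -9/19)

Apply the Gram-Schmidt recurrence
  u_1 = v_1
  u_i = v_i − Σ_{j<i} ((v_i · u_j) / (u_j · u_j)) · u_j.

Step by step this gives:
  u_1 = (-3, 0, 3)
  u_2 = (-1/2, -3, -1/2)
  u_3 = (-9/19, 3/19, -9/19)

Orthogonality check:
  u_2 · u_1 = 0 (should be 0)
  u_3 · u_1 = 0 (should be 0)
  u_3 · u_2 = 0 (should be 0)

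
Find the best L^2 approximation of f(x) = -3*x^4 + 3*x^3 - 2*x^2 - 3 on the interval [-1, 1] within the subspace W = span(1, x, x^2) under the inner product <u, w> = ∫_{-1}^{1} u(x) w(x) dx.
g(x) = -32*x^2/7 + 9*x/5 - 96/35

The best approximation g ∈ W is the orthogonal projection of f onto W. Writing g = a_0 + a_1 x + a_2 x^2, the coefficients solve the normal equations G · a = b where
  G_{ij} = <φ_i, φ_j> and b_i = <f, φ_i>, with φ_0 = 1, φ_1 = x, φ_2 = x^2.
G =
  [2, 0, 2/3]
  [0, 2/3, 0]
  [2/3, 0, 2/5],
b = (-128/15, 6/5, -128/35).
Solving gives a_0 = -96/35, a_1 = 9/5, a_2 = -32/7, so
  g(x) = -32*x^2/7 + 9*x/5 - 96/35.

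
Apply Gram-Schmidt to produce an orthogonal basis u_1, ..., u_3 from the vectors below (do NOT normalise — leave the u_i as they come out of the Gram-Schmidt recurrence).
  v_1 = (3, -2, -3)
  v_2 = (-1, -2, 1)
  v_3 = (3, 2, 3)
Orthogonal basis:
  u_1 = (3, -2, -3)
  u_2 = (-8/11, -24/11, 8/11)
  u_3 = (3, 0, 3)

Apply the Gram-Schmidt recurrence
  u_1 = v_1
  u_i = v_i − Σ_{j<i} ((v_i · u_j) / (u_j · u_j)) · u_j.

Step by step this gives:
  u_1 = (3, -2, -3)
  u_2 = (-8/11, -24/11, 8/11)
  u_3 = (3, 0, 3)

Orthogonality check:
  u_2 · u_1 = 0 (should be 0)
  u_3 · u_1 = 0 (should be 0)
  u_3 · u_2 = 0 (should be 0)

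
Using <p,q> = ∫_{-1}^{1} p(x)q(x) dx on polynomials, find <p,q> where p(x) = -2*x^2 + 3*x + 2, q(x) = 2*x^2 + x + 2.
<p,q> = 42/5

Expand the product: p(x)·q(x) = -4*x^4 + 4*x^3 + 3*x^2 + 8*x + 4.
∫_{-1}^{1} of each monomial x^k gives [2/(k+1) if k even, 0 if k odd]. Integrating term-by-term (or equivalently evaluating the antiderivative F(x) = -4*x^5/5 + x^4 + x^3 + 4*x^2 + 4*x at the endpoints):
  F(1) − F(−1) = 46/5 − (4/5) = 42/5.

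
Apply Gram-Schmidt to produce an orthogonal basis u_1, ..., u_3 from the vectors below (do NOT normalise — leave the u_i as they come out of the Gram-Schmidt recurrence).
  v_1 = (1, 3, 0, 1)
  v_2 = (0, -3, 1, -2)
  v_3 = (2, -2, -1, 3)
Orthogonal basis:
  u_1 = (1, 3, 0, 1)
  u_2 = (1, 0, 1, -1)
  u_3 = (91/33, -19/11, -1/3, 80/33)

Apply the Gram-Schmidt recurrence
  u_1 = v_1
  u_i = v_i − Σ_{j<i} ((v_i · u_j) / (u_j · u_j)) · u_j.

Step by step this gives:
  u_1 = (1, 3, 0, 1)
  u_2 = (1, 0, 1, -1)
  u_3 = (91/33, -19/11, -1/3, 80/33)

Orthogonality check:
  u_2 · u_1 = 0 (should be 0)
  u_3 · u_1 = 0 (should be 0)
  u_3 · u_2 = 0 (should be 0)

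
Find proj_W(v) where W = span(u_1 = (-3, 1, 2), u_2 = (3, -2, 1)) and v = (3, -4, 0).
proj_W(v) = (90/23, -271/115, 63/115)

Set up U = [u_1 | ... | u_2] ∈ R^(3×2). The projector onto W = col(U) is P = U (U^T U)^(-1) U^T.
Compute U^T U =
  [14, -9]
  [-9, 14],
and U^T v = (-13, 17).
Solve U^T U · c = U^T v for the coefficients: c = (-29/115, 121/115). The projection is proj_W(v) = U c.
Check: (v - proj_W(v)) · u_1 = 0  (should be 0).
Check: (v - proj_W(v)) · u_2 = 0  (should be 0).
Result: proj_W(v) = (90/23, -271/115, 63/115).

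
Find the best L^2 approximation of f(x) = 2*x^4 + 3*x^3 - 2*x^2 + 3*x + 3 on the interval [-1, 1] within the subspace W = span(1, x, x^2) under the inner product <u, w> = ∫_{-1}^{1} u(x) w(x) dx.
g(x) = -2*x^2/7 + 24*x/5 + 99/35

The best approximation g ∈ W is the orthogonal projection of f onto W. Writing g = a_0 + a_1 x + a_2 x^2, the coefficients solve the normal equations G · a = b where
  G_{ij} = <φ_i, φ_j> and b_i = <f, φ_i>, with φ_0 = 1, φ_1 = x, φ_2 = x^2.
G =
  [2, 0, 2/3]
  [0, 2/3, 0]
  [2/3, 0, 2/5],
b = (82/15, 16/5, 62/35).
Solving gives a_0 = 99/35, a_1 = 24/5, a_2 = -2/7, so
  g(x) = -2*x^2/7 + 24*x/5 + 99/35.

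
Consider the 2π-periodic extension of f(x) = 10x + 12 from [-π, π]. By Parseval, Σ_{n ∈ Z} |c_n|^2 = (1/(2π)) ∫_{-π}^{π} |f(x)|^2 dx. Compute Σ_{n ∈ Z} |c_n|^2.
Σ |c_n|^2 = 100π^2/3 + 144

Expand and integrate term by term over [-π, π]:
  ∫ (10x)^2 dx = 100·(2π^3/3); ∫ 2·10·(12)·x dx = 0 (odd integrand); ∫ 12^2 dx = 144·2π.
So (1/(2π)) ∫_{-π}^{π} (10x + 12)^2 dx = 100π^2/3 + 144 = 100π^2/3 + 144.
Parseval ⇒ Σ |c_n|^2 = 100π^2/3 + 144.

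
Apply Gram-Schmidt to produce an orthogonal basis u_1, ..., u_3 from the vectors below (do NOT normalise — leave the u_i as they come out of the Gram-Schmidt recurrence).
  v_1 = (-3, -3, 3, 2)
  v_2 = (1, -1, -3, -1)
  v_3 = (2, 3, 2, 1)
Orthogonal basis:
  u_1 = (-3, -3, 3, 2)
  u_2 = (-2/31, -64/31, -60/31, -9/31)
  u_3 = (311/251, -88/251, 43/251, 270/251)

Apply the Gram-Schmidt recurrence
  u_1 = v_1
  u_i = v_i − Σ_{j<i} ((v_i · u_j) / (u_j · u_j)) · u_j.

Step by step this gives:
  u_1 = (-3, -3, 3, 2)
  u_2 = (-2/31, -64/31, -60/31, -9/31)
  u_3 = (311/251, -88/251, 43/251, 270/251)

Orthogonality check:
  u_2 · u_1 = 0 (should be 0)
  u_3 · u_1 = 0 (should be 0)
  u_3 · u_2 = 0 (should be 0)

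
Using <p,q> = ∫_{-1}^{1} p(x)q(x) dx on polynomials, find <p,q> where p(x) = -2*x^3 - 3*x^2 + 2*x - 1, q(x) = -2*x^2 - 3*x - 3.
<p,q> = 212/15

Expand the product: p(x)·q(x) = 4*x^5 + 12*x^4 + 11*x^3 + 5*x^2 - 3*x + 3.
∫_{-1}^{1} of each monomial x^k gives [2/(k+1) if k even, 0 if k odd]. Integrating term-by-term (or equivalently evaluating the antiderivative F(x) = 2*x^6/3 + 12*x^5/5 + 11*x^4/4 + 5*x^3/3 - 3*x^2/2 + 3*x at the endpoints):
  F(1) − F(−1) = 539/60 − (-103/20) = 212/15.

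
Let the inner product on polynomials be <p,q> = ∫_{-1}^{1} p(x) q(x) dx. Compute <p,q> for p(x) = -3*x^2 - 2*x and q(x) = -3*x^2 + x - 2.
<p,q> = 94/15

Expand the product: p(x)·q(x) = 9*x^4 + 3*x^3 + 4*x^2 + 4*x.
∫_{-1}^{1} of each monomial x^k gives [2/(k+1) if k even, 0 if k odd]. Integrating term-by-term (or equivalently evaluating the antiderivative F(x) = 9*x^5/5 + 3*x^4/4 + 4*x^3/3 + 2*x^2 at the endpoints):
  F(1) − F(−1) = 353/60 − (-23/60) = 94/15.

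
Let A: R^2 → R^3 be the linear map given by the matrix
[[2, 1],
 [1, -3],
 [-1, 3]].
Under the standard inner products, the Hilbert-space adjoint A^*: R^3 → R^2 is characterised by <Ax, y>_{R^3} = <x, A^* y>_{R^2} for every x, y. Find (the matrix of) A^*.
A^* = A^T =
[[2, 1, -1],
 [1, -3, 3]]

For real matrices with standard dot products, the defining identity <Ax, y> = <x, A^* y> gives (Ax)^T y = x^T (A^*) y, i.e. x^T A^T y = x^T (A^*) y. Since this holds for all x, y, we must have A^* = A^T. Therefore
A^* =
[[2, 1, -1],
 [1, -3, 3]].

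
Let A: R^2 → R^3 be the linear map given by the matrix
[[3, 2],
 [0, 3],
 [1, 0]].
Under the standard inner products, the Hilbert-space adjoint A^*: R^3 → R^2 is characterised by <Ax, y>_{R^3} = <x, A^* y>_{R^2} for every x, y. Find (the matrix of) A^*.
A^* = A^T =
[[3, 0, 1],
 [2, 3, 0]]

For real matrices with standard dot products, the defining identity <Ax, y> = <x, A^* y> gives (Ax)^T y = x^T (A^*) y, i.e. x^T A^T y = x^T (A^*) y. Since this holds for all x, y, we must have A^* = A^T. Therefore
A^* =
[[3, 0, 1],
 [2, 3, 0]].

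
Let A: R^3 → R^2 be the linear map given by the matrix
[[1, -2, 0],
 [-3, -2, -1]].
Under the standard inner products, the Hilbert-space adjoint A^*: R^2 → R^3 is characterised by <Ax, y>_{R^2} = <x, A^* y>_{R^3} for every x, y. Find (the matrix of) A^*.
A^* = A^T =
[[1, -3],
 [-2, -2],
 [0, -1]]

For real matrices with standard dot products, the defining identity <Ax, y> = <x, A^* y> gives (Ax)^T y = x^T (A^*) y, i.e. x^T A^T y = x^T (A^*) y. Since this holds for all x, y, we must have A^* = A^T. Therefore
A^* =
[[1, -3],
 [-2, -2],
 [0, -1]].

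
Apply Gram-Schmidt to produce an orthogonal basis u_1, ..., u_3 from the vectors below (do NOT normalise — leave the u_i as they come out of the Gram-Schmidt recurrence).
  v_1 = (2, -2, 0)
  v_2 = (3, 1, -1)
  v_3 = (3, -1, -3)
Orthogonal basis:
  u_1 = (2, -2, 0)
  u_2 = (2, 2, -1)
  u_3 = (-5/9, -5/9, -20/9)

Apply the Gram-Schmidt recurrence
  u_1 = v_1
  u_i = v_i − Σ_{j<i} ((v_i · u_j) / (u_j · u_j)) · u_j.

Step by step this gives:
  u_1 = (2, -2, 0)
  u_2 = (2, 2, -1)
  u_3 = (-5/9, -5/9, -20/9)

Orthogonality check:
  u_2 · u_1 = 0 (should be 0)
  u_3 · u_1 = 0 (should be 0)
  u_3 · u_2 = 0 (should be 0)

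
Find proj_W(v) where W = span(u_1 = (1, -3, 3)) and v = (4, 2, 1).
proj_W(v) = (1/19, -3/19, 3/19)

Set up U = [u_1 | ... | u_1] ∈ R^(3×1). The projector onto W = col(U) is P = U (U^T U)^(-1) U^T.
Compute U^T U =
  [19],
and U^T v = (1).
Solve U^T U · c = U^T v for the coefficients: c = (1/19). The projection is proj_W(v) = U c.
Check: (v - proj_W(v)) · u_1 = 0  (should be 0).
Result: proj_W(v) = (1/19, -3/19, 3/19).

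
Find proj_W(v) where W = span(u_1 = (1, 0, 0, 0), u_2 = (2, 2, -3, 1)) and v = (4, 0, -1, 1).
proj_W(v) = (4, 4/7, -6/7, 2/7)

Set up U = [u_1 | ... | u_2] ∈ R^(4×2). The projector onto W = col(U) is P = U (U^T U)^(-1) U^T.
Compute U^T U =
  [1, 2]
  [2, 18],
and U^T v = (4, 12).
Solve U^T U · c = U^T v for the coefficients: c = (24/7, 2/7). The projection is proj_W(v) = U c.
Check: (v - proj_W(v)) · u_1 = 0  (should be 0).
Check: (v - proj_W(v)) · u_2 = 0  (should be 0).
Result: proj_W(v) = (4, 4/7, -6/7, 2/7).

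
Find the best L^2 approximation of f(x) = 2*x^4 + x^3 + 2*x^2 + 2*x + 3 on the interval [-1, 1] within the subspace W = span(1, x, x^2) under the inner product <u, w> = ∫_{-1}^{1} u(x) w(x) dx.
g(x) = 26*x^2/7 + 13*x/5 + 99/35

The best approximation g ∈ W is the orthogonal projection of f onto W. Writing g = a_0 + a_1 x + a_2 x^2, the coefficients solve the normal equations G · a = b where
  G_{ij} = <φ_i, φ_j> and b_i = <f, φ_i>, with φ_0 = 1, φ_1 = x, φ_2 = x^2.
G =
  [2, 0, 2/3]
  [0, 2/3, 0]
  [2/3, 0, 2/5],
b = (122/15, 26/15, 118/35).
Solving gives a_0 = 99/35, a_1 = 13/5, a_2 = 26/7, so
  g(x) = 26*x^2/7 + 13*x/5 + 99/35.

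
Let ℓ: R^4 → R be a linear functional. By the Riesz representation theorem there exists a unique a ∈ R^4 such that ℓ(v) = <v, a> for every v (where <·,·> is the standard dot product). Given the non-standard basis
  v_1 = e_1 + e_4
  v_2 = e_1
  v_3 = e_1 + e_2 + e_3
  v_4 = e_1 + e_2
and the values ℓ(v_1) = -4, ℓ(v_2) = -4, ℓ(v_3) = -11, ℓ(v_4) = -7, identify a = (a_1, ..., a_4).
a = (-4, -3, -4, 0)

Write a = (a_1, ..., a_4) in the standard basis. For each basis vector v_i, ℓ(v_i) = <v_i, a> is a linear equation in the a_j's. Collect the n equations into a matrix system V a = ℓ, where row i of V is v_i (expressed in the standard basis). Since V is invertible (lower-triangular with 1s on the diagonal, up to permutation), solve by back-substitution:
  V =
[[1, 0, 0, 1],
 [1, 0, 0, 0],
 [1, 1, 1, 0],
 [1, 1, 0, 0]]
  V a = (-4, -4, -11, -7)
Solving gives a = (-4, -3, -4, 0).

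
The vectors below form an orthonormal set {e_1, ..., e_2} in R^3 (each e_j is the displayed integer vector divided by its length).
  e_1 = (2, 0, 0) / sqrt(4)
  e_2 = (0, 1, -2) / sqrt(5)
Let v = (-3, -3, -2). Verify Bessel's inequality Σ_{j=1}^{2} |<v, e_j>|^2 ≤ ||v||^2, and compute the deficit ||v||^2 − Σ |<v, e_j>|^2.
Σ |<v, e_j>|^2 = 46/5; ||v||^2 = 22; deficit = 64/5

Write each e_j = u_j / sqrt(<u_j, u_j>) where u_j is the displayed integer vector. Then <v, e_j> = <v, u_j> / sqrt(<u_j, u_j>), so |<v, e_j>|^2 = <v, u_j>^2 / <u_j, u_j>.
Coefficients: <v, e_1> = -6/sqrt(4), <v, e_2> = 1/sqrt(5).
Square and sum: Σ |<v, e_j>|^2 = 46/5.
Compute ||v||^2 = v·v = 22.
Deficit = 22 − 46/5 = 64/5 ≥ 0, confirming Bessel's inequality. (The deficit equals ||v − Σ <v,e_j> e_j||^2, the squared distance from v to span{e_j}.)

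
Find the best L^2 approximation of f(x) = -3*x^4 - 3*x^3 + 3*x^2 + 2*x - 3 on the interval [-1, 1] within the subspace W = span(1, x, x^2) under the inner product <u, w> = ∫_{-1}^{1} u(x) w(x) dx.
g(x) = 3*x^2/7 + x/5 - 96/35

The best approximation g ∈ W is the orthogonal projection of f onto W. Writing g = a_0 + a_1 x + a_2 x^2, the coefficients solve the normal equations G · a = b where
  G_{ij} = <φ_i, φ_j> and b_i = <f, φ_i>, with φ_0 = 1, φ_1 = x, φ_2 = x^2.
G =
  [2, 0, 2/3]
  [0, 2/3, 0]
  [2/3, 0, 2/5],
b = (-26/5, 2/15, -58/35).
Solving gives a_0 = -96/35, a_1 = 1/5, a_2 = 3/7, so
  g(x) = 3*x^2/7 + x/5 - 96/35.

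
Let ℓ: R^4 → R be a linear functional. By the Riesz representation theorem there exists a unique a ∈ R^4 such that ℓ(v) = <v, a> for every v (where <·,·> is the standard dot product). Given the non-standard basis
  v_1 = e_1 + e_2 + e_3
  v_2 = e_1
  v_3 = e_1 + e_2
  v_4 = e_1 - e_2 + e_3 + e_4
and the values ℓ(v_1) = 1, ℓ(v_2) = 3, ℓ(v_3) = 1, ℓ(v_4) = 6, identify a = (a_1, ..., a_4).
a = (3, -2, 0, 1)

Write a = (a_1, ..., a_4) in the standard basis. For each basis vector v_i, ℓ(v_i) = <v_i, a> is a linear equation in the a_j's. Collect the n equations into a matrix system V a = ℓ, where row i of V is v_i (expressed in the standard basis). Since V is invertible (lower-triangular with 1s on the diagonal, up to permutation), solve by back-substitution:
  V =
[[1, 1, 1, 0],
 [1, 0, 0, 0],
 [1, 1, 0, 0],
 [1, -1, 1, 1]]
  V a = (1, 3, 1, 6)
Solving gives a = (3, -2, 0, 1).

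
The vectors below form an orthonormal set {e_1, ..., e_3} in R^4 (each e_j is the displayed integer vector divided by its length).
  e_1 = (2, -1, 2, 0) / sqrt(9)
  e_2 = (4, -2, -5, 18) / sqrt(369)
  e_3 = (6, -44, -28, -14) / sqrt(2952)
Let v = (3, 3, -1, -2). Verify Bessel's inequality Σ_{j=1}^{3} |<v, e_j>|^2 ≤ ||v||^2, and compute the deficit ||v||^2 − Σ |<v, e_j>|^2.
Σ |<v, e_j>|^2 = 53/18; ||v||^2 = 23; deficit = 361/18

Write each e_j = u_j / sqrt(<u_j, u_j>) where u_j is the displayed integer vector. Then <v, e_j> = <v, u_j> / sqrt(<u_j, u_j>), so |<v, e_j>|^2 = <v, u_j>^2 / <u_j, u_j>.
Coefficients: <v, e_1> = 1/sqrt(9), <v, e_2> = -25/sqrt(369), <v, e_3> = -58/sqrt(2952).
Square and sum: Σ |<v, e_j>|^2 = 53/18.
Compute ||v||^2 = v·v = 23.
Deficit = 23 − 53/18 = 361/18 ≥ 0, confirming Bessel's inequality. (The deficit equals ||v − Σ <v,e_j> e_j||^2, the squared distance from v to span{e_j}.)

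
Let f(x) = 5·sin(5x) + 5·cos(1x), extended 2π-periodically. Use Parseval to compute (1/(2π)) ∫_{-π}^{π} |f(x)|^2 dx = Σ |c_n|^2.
Σ |c_n|^2 = 25

Expand |f|^2 and use orthogonality of {sin(nx), cos(mx)} on [-π, π]:
  ∫_{-π}^{π} sin(nx)^2 dx = π, ∫ cos(mx)^2 dx = π, and cross terms integrate to 0.
So ∫_{-π}^{π} f(x)^2 dx = 5^2 · π + 5^2 · π = (25 + 25)π.
Divide by 2π: (25 + 25)/2 = 25.
By Parseval, this equals Σ |c_n|^2.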